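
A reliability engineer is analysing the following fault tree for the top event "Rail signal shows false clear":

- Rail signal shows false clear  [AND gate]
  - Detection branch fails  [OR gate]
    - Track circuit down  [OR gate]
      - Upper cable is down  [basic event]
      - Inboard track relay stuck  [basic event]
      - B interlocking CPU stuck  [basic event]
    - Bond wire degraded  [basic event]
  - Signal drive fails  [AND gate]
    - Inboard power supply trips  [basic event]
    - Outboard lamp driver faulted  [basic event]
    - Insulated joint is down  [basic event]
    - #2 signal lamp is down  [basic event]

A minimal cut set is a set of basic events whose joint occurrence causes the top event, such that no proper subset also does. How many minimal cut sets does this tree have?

Track circuit down [OR]: union of children's cut sets → 3 cut set(s).
Detection branch fails [OR]: union of children's cut sets → 4 cut set(s).
Signal drive fails [AND]: one cut set from each child combined → 1 × 1 × 1 × 1 = 1 cut set(s).
Rail signal shows false clear [AND]: one cut set from each child combined → 4 × 1 = 4 cut set(s).
Minimal cut sets: {#2 signal lamp is down, Inboard power supply trips, Insulated joint is down, Outboard lamp driver faulted, Upper cable is down}; {#2 signal lamp is down, Inboard power supply trips, Inboard track relay stuck, Insulated joint is down, Outboard lamp driver faulted}; {#2 signal lamp is down, B interlocking CPU stuck, Inboard power supply trips, Insulated joint is down, Outboard lamp driver faulted}; {#2 signal lamp is down, Bond wire degraded, Inboard power supply trips, Insulated joint is down, Outboard lamp driver faulted}.

4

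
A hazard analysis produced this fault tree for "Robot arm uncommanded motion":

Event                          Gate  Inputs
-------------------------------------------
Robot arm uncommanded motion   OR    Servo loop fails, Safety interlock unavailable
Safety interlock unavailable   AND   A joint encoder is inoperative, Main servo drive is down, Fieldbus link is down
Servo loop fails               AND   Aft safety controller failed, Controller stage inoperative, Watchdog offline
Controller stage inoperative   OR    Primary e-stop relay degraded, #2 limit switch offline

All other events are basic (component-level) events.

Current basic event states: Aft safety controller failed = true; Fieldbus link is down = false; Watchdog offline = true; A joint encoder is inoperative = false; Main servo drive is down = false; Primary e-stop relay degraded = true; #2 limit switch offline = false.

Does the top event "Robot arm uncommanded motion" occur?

Controller stage inoperative [OR]: Primary e-stop relay degraded=occurs, #2 limit switch offline=not → at least one input occurs → occurs.
Servo loop fails [AND]: Aft safety controller failed=occurs, Controller stage inoperative=occurs, Watchdog offline=occurs → all inputs occur → occurs.
Safety interlock unavailable [AND]: A joint encoder is inoperative=not, Main servo drive is down=not, Fieldbus link is down=not → not all inputs occur → does not occur.
Robot arm uncommanded motion [OR]: Servo loop fails=occurs, Safety interlock unavailable=not → at least one input occurs → occurs.

Yes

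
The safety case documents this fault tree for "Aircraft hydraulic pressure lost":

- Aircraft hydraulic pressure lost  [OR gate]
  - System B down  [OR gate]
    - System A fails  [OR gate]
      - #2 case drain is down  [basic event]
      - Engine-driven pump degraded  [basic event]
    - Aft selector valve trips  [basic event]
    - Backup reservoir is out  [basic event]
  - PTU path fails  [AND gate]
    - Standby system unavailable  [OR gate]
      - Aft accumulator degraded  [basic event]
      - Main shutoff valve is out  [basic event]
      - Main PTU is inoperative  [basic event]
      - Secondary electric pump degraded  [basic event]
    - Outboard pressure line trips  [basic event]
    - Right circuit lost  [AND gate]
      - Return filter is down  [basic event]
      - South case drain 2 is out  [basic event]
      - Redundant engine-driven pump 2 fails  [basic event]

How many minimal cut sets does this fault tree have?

8

System A fails [OR]: union of children's cut sets → 2 cut set(s).
System B down [OR]: union of children's cut sets → 4 cut set(s).
Standby system unavailable [OR]: union of children's cut sets → 4 cut set(s).
Right circuit lost [AND]: one cut set from each child combined → 1 × 1 × 1 = 1 cut set(s).
PTU path fails [AND]: one cut set from each child combined → 4 × 1 × 1 = 4 cut set(s).
Aircraft hydraulic pressure lost [OR]: union of children's cut sets → 8 cut set(s).
Minimal cut sets: {#2 case drain is down}; {Engine-driven pump degraded}; {Aft selector valve trips}; {Backup reservoir is out}; {Aft accumulator degraded, Outboard pressure line trips, Redundant engine-driven pump 2 fails, Return filter is down, South case drain 2 is out}; {Main shutoff valve is out, Outboard pressure line trips, Redundant engine-driven pump 2 fails, Return filter is down, South case drain 2 is out}; {Main PTU is inoperative, Outboard pressure line trips, Redundant engine-driven pump 2 fails, Return filter is down, South case drain 2 is out}; {Outboard pressure line trips, Redundant engine-driven pump 2 fails, Return filter is down, Secondary electric pump degraded, South case drain 2 is out}.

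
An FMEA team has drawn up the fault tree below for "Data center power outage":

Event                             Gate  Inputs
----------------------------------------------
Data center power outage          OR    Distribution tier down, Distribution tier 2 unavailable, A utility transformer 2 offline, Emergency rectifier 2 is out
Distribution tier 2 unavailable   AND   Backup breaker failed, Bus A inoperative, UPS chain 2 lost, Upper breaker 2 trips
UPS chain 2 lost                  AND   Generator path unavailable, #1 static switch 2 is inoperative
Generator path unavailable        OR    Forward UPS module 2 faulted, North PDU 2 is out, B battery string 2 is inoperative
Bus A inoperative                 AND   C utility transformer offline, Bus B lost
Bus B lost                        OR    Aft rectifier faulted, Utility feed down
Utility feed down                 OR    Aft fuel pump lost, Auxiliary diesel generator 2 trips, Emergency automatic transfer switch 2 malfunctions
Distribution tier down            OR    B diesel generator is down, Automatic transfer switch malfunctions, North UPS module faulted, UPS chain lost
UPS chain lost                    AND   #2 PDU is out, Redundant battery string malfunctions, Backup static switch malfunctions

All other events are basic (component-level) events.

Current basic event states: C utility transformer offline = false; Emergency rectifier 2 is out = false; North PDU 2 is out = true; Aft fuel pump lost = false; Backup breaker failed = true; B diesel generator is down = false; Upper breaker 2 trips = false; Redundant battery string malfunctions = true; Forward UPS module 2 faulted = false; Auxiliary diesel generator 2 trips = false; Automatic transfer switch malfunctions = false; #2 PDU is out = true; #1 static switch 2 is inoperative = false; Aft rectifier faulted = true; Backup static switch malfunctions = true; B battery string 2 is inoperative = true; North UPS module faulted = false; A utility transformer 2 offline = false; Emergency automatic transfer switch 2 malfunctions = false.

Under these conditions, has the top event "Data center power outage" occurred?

UPS chain lost [AND]: #2 PDU is out=occurs, Redundant battery string malfunctions=occurs, Backup static switch malfunctions=occurs → all inputs occur → occurs.
Distribution tier down [OR]: B diesel generator is down=not, Automatic transfer switch malfunctions=not, North UPS module faulted=not, UPS chain lost=occurs → at least one input occurs → occurs.
Utility feed down [OR]: Aft fuel pump lost=not, Auxiliary diesel generator 2 trips=not, Emergency automatic transfer switch 2 malfunctions=not → no input occurs → does not occur.
Bus B lost [OR]: Aft rectifier faulted=occurs, Utility feed down=not → at least one input occurs → occurs.
Bus A inoperative [AND]: C utility transformer offline=not, Bus B lost=occurs → not all inputs occur → does not occur.
Generator path unavailable [OR]: Forward UPS module 2 faulted=not, North PDU 2 is out=occurs, B battery string 2 is inoperative=occurs → at least one input occurs → occurs.
UPS chain 2 lost [AND]: Generator path unavailable=occurs, #1 static switch 2 is inoperative=not → not all inputs occur → does not occur.
Distribution tier 2 unavailable [AND]: Backup breaker failed=occurs, Bus A inoperative=not, UPS chain 2 lost=not, Upper breaker 2 trips=not → not all inputs occur → does not occur.
Data center power outage [OR]: Distribution tier down=occurs, Distribution tier 2 unavailable=not, A utility transformer 2 offline=not, Emergency rectifier 2 is out=not → at least one input occurs → occurs.

Yes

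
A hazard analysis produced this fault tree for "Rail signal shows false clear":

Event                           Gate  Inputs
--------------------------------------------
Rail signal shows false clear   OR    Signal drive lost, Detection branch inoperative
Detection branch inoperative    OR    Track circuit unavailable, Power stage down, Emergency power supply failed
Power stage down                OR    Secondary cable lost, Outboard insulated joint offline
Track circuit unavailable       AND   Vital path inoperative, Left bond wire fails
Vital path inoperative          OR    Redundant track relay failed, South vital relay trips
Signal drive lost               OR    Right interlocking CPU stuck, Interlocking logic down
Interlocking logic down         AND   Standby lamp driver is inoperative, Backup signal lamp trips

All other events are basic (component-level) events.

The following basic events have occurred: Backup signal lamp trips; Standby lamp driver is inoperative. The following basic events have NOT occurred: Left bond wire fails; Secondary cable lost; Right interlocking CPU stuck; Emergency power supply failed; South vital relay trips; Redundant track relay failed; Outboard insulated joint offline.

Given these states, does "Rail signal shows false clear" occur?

Yes

Interlocking logic down [AND]: Standby lamp driver is inoperative=occurs, Backup signal lamp trips=occurs → all inputs occur → occurs.
Signal drive lost [OR]: Right interlocking CPU stuck=not, Interlocking logic down=occurs → at least one input occurs → occurs.
Vital path inoperative [OR]: Redundant track relay failed=not, South vital relay trips=not → no input occurs → does not occur.
Track circuit unavailable [AND]: Vital path inoperative=not, Left bond wire fails=not → not all inputs occur → does not occur.
Power stage down [OR]: Secondary cable lost=not, Outboard insulated joint offline=not → no input occurs → does not occur.
Detection branch inoperative [OR]: Track circuit unavailable=not, Power stage down=not, Emergency power supply failed=not → no input occurs → does not occur.
Rail signal shows false clear [OR]: Signal drive lost=occurs, Detection branch inoperative=not → at least one input occurs → occurs.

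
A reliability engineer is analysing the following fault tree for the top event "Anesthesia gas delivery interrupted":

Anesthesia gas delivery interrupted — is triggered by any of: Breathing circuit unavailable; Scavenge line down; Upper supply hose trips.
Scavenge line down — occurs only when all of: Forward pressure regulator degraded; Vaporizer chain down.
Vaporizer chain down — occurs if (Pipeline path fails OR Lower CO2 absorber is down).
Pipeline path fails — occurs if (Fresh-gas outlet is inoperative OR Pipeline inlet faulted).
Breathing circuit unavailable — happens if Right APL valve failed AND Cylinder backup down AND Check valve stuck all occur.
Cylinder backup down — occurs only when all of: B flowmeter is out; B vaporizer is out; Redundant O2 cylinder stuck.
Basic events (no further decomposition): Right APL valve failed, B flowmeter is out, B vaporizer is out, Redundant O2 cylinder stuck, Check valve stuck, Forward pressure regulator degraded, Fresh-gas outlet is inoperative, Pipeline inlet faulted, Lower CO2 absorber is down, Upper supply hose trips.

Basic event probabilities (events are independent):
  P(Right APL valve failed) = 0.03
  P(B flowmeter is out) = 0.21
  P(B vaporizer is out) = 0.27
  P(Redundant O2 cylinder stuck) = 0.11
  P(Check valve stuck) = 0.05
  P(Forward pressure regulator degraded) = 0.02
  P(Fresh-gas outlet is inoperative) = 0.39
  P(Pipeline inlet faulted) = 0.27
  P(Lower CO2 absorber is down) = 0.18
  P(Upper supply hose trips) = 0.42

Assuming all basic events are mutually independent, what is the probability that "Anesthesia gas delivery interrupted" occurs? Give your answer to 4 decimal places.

P(Cylinder backup down) [AND] = 0.21 × 0.27 × 0.11 = 0.006237
P(Breathing circuit unavailable) [AND] = 0.03 × 0.006237 × 0.05 = 0.000009
P(Pipeline path fails) [OR] = 1 − (1−0.39) × (1−0.27) = 0.554700
P(Vaporizer chain down) [OR] = 1 − (1−0.554700) × (1−0.18) = 0.634854
P(Scavenge line down) [AND] = 0.02 × 0.634854 = 0.012697
P(Anesthesia gas delivery interrupted) [OR] = 1 − (1−0.000009) × (1−0.012697) × (1−0.42) = 0.427369
Rounded to 4 decimal places: P(Anesthesia gas delivery interrupted) ≈ 0.4274.

0.4274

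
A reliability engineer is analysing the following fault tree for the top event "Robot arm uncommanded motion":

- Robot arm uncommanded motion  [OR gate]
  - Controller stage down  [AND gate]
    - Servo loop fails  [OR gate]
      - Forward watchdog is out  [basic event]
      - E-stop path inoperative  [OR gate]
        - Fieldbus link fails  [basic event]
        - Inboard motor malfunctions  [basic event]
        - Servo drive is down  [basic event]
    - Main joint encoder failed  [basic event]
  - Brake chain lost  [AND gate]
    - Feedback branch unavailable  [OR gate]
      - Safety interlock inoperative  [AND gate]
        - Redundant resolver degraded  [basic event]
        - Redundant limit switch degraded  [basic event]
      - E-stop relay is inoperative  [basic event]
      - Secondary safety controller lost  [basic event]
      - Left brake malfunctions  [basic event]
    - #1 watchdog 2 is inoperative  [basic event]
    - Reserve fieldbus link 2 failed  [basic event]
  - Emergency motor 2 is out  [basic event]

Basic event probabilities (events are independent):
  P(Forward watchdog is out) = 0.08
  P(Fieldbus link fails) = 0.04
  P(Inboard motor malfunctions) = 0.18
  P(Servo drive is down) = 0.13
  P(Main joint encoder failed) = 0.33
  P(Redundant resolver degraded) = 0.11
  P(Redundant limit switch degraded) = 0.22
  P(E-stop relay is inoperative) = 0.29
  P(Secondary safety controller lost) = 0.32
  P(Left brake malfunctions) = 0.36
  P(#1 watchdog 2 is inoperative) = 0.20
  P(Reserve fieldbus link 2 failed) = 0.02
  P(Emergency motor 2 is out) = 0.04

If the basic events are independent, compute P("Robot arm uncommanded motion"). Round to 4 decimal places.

0.1595

P(E-stop path inoperative) [OR] = 1 − (1−0.04) × (1−0.18) × (1−0.13) = 0.315136
P(Servo loop fails) [OR] = 1 − (1−0.08) × (1−0.315136) = 0.369925
P(Controller stage down) [AND] = 0.369925 × 0.33 = 0.122075
P(Safety interlock inoperative) [AND] = 0.11 × 0.22 = 0.024200
P(Feedback branch unavailable) [OR] = 1 − (1−0.024200) × (1−0.29) × (1−0.32) × (1−0.36) = 0.698486
P(Brake chain lost) [AND] = 0.698486 × 0.20 × 0.02 = 0.002794
P(Robot arm uncommanded motion) [OR] = 1 − (1−0.122075) × (1−0.002794) × (1−0.04) = 0.159547
Rounded to 4 decimal places: P(Robot arm uncommanded motion) ≈ 0.1595.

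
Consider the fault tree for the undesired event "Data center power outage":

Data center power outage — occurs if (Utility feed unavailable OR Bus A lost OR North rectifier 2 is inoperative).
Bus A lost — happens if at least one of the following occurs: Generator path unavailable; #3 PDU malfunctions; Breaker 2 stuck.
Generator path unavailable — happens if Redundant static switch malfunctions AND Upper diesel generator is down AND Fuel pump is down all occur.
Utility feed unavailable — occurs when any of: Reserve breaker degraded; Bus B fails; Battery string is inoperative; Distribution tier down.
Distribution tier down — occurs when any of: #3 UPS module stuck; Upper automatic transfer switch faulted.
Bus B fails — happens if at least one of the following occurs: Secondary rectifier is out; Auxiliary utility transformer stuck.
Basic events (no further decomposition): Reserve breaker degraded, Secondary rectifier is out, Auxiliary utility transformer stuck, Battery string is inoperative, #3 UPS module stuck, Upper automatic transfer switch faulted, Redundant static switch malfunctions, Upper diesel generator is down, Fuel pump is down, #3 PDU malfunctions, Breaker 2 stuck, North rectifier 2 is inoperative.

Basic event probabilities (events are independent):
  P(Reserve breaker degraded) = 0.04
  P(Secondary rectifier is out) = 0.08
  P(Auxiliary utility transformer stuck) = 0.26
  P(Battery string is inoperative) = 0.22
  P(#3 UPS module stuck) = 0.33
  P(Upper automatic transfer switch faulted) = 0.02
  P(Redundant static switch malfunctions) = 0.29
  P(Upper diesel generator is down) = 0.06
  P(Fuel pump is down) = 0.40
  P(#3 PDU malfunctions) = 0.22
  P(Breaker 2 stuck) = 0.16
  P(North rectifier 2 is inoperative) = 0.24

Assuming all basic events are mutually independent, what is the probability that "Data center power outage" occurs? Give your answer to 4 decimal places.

P(Bus B fails) [OR] = 1 − (1−0.08) × (1−0.26) = 0.319200
P(Distribution tier down) [OR] = 1 − (1−0.33) × (1−0.02) = 0.343400
P(Utility feed unavailable) [OR] = 1 − (1−0.04) × (1−0.319200) × (1−0.22) × (1−0.343400) = 0.665276
P(Generator path unavailable) [AND] = 0.29 × 0.06 × 0.40 = 0.006960
P(Bus A lost) [OR] = 1 − (1−0.006960) × (1−0.22) × (1−0.16) = 0.349360
P(Data center power outage) [OR] = 1 − (1−0.665276) × (1−0.349360) × (1−0.24) = 0.834484
Rounded to 4 decimal places: P(Data center power outage) ≈ 0.8345.

0.8345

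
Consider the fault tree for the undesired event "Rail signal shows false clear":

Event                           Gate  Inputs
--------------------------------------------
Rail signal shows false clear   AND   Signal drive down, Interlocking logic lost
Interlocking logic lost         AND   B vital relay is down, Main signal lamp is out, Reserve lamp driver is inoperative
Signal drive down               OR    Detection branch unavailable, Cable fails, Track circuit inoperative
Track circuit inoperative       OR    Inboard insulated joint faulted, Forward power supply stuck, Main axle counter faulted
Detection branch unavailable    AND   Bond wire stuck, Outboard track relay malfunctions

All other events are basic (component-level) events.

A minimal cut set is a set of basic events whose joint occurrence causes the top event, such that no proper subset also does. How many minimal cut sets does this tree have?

5

Detection branch unavailable [AND]: one cut set from each child combined → 1 × 1 = 1 cut set(s).
Track circuit inoperative [OR]: union of children's cut sets → 3 cut set(s).
Signal drive down [OR]: union of children's cut sets → 5 cut set(s).
Interlocking logic lost [AND]: one cut set from each child combined → 1 × 1 × 1 = 1 cut set(s).
Rail signal shows false clear [AND]: one cut set from each child combined → 5 × 1 = 5 cut set(s).
Minimal cut sets: {B vital relay is down, Bond wire stuck, Main signal lamp is out, Outboard track relay malfunctions, Reserve lamp driver is inoperative}; {B vital relay is down, Cable fails, Main signal lamp is out, Reserve lamp driver is inoperative}; {B vital relay is down, Inboard insulated joint faulted, Main signal lamp is out, Reserve lamp driver is inoperative}; {B vital relay is down, Forward power supply stuck, Main signal lamp is out, Reserve lamp driver is inoperative}; {B vital relay is down, Main axle counter faulted, Main signal lamp is out, Reserve lamp driver is inoperative}.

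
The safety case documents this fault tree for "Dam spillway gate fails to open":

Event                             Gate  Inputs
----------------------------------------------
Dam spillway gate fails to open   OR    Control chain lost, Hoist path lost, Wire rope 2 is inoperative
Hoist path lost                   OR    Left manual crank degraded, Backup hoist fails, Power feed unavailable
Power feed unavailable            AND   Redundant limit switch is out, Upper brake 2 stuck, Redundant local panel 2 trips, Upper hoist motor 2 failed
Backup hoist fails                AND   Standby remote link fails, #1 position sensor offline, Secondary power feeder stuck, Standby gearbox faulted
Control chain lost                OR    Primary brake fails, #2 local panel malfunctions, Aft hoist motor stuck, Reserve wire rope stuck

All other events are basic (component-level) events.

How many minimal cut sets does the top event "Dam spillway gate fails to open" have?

8

Control chain lost [OR]: union of children's cut sets → 4 cut set(s).
Backup hoist fails [AND]: one cut set from each child combined → 1 × 1 × 1 × 1 = 1 cut set(s).
Power feed unavailable [AND]: one cut set from each child combined → 1 × 1 × 1 × 1 = 1 cut set(s).
Hoist path lost [OR]: union of children's cut sets → 3 cut set(s).
Dam spillway gate fails to open [OR]: union of children's cut sets → 8 cut set(s).
Minimal cut sets: {Primary brake fails}; {#2 local panel malfunctions}; {Aft hoist motor stuck}; {Reserve wire rope stuck}; {Left manual crank degraded}; {#1 position sensor offline, Secondary power feeder stuck, Standby gearbox faulted, Standby remote link fails}; {Redundant limit switch is out, Redundant local panel 2 trips, Upper brake 2 stuck, Upper hoist motor 2 failed}; {Wire rope 2 is inoperative}.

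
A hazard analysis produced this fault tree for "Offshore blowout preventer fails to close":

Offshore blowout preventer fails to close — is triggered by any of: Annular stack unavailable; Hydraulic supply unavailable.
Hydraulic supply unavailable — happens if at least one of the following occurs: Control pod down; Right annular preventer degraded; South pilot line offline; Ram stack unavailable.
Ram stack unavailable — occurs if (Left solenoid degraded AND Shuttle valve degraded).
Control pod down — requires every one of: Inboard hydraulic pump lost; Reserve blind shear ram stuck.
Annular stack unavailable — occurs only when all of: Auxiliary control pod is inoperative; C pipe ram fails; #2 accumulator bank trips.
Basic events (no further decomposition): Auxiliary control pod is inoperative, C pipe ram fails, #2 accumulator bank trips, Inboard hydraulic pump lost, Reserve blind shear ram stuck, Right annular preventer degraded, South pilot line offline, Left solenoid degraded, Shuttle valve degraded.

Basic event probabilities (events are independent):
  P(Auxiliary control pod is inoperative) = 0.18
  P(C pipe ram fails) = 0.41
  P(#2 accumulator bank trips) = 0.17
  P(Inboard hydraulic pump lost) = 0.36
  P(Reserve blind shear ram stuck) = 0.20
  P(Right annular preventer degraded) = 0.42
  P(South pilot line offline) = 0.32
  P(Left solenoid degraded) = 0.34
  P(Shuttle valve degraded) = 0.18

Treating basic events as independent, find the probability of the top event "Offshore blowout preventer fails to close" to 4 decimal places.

P(Annular stack unavailable) [AND] = 0.18 × 0.41 × 0.17 = 0.012546
P(Control pod down) [AND] = 0.36 × 0.20 = 0.072000
P(Ram stack unavailable) [AND] = 0.34 × 0.18 = 0.061200
P(Hydraulic supply unavailable) [OR] = 1 − (1−0.072000) × (1−0.42) × (1−0.32) × (1−0.061200) = 0.656396
P(Offshore blowout preventer fails to close) [OR] = 1 − (1−0.012546) × (1−0.656396) = 0.660707
Rounded to 4 decimal places: P(Offshore blowout preventer fails to close) ≈ 0.6607.

0.6607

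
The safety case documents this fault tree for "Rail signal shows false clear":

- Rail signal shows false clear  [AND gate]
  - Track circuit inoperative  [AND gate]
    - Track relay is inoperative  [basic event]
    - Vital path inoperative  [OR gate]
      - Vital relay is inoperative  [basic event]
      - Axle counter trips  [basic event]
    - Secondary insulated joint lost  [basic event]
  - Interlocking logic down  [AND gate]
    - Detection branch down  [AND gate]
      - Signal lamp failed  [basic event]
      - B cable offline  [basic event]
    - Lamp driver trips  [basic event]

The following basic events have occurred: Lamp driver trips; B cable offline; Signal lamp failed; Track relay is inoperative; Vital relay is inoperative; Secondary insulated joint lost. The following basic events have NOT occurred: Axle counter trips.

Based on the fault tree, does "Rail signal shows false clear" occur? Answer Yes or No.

Yes

Vital path inoperative [OR]: Vital relay is inoperative=occurs, Axle counter trips=not → at least one input occurs → occurs.
Track circuit inoperative [AND]: Track relay is inoperative=occurs, Vital path inoperative=occurs, Secondary insulated joint lost=occurs → all inputs occur → occurs.
Detection branch down [AND]: Signal lamp failed=occurs, B cable offline=occurs → all inputs occur → occurs.
Interlocking logic down [AND]: Detection branch down=occurs, Lamp driver trips=occurs → all inputs occur → occurs.
Rail signal shows false clear [AND]: Track circuit inoperative=occurs, Interlocking logic down=occurs → all inputs occur → occurs.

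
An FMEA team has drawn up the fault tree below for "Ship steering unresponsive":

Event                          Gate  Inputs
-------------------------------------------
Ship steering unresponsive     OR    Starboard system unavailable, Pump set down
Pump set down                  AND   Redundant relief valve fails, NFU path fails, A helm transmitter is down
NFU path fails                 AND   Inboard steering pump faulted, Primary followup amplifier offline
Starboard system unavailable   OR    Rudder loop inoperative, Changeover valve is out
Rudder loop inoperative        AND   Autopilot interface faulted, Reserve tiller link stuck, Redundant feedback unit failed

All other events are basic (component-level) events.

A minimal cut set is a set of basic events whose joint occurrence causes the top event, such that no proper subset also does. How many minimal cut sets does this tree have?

Rudder loop inoperative [AND]: one cut set from each child combined → 1 × 1 × 1 = 1 cut set(s).
Starboard system unavailable [OR]: union of children's cut sets → 2 cut set(s).
NFU path fails [AND]: one cut set from each child combined → 1 × 1 = 1 cut set(s).
Pump set down [AND]: one cut set from each child combined → 1 × 1 × 1 = 1 cut set(s).
Ship steering unresponsive [OR]: union of children's cut sets → 3 cut set(s).
Minimal cut sets: {Autopilot interface faulted, Redundant feedback unit failed, Reserve tiller link stuck}; {Changeover valve is out}; {A helm transmitter is down, Inboard steering pump faulted, Primary followup amplifier offline, Redundant relief valve fails}.

3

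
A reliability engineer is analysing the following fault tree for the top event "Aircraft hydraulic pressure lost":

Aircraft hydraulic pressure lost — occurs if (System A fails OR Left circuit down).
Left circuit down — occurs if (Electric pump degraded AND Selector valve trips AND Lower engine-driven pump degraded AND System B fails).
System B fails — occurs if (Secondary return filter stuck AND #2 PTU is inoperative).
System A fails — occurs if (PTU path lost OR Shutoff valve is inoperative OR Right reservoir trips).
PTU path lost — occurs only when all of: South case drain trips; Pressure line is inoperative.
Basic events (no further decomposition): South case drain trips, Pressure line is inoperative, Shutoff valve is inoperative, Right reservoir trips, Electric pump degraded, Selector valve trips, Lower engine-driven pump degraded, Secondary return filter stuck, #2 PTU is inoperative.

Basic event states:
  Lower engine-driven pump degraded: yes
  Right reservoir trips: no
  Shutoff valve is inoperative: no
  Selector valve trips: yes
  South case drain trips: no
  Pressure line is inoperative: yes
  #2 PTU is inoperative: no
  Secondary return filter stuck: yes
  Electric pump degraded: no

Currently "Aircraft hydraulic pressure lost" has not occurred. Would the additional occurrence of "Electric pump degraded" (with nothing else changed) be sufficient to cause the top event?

Counterfactual: set "Electric pump degraded" to occurred.
PTU path lost [AND]: South case drain trips=not, Pressure line is inoperative=occurs → not all inputs occur → does not occur.
System A fails [OR]: PTU path lost=not, Shutoff valve is inoperative=not, Right reservoir trips=not → no input occurs → does not occur.
System B fails [AND]: Secondary return filter stuck=occurs, #2 PTU is inoperative=not → not all inputs occur → does not occur.
Left circuit down [AND]: Electric pump degraded=occurs, Selector valve trips=occurs, Lower engine-driven pump degraded=occurs, System B fails=not → not all inputs occur → does not occur.
Aircraft hydraulic pressure lost [OR]: System A fails=not, Left circuit down=not → no input occurs → does not occur.

No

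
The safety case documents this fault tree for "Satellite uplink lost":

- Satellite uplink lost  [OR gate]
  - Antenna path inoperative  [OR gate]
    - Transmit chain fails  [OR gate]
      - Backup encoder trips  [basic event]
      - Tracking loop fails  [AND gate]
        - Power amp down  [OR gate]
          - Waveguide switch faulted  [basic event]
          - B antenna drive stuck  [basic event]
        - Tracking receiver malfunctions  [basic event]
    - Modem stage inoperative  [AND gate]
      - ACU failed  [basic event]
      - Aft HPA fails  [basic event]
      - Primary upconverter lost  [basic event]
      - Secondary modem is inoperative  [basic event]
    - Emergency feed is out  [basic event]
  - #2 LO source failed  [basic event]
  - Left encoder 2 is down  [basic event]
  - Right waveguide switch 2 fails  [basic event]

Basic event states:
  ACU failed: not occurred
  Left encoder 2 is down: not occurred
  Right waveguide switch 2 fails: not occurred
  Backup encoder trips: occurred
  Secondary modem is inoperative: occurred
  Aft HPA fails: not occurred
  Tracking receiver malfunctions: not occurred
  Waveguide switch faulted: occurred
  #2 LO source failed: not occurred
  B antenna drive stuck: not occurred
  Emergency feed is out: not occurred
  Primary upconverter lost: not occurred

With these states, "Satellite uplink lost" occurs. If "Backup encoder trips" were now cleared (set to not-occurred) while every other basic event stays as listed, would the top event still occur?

No

Counterfactual: set "Backup encoder trips" to not occurred.
Power amp down [OR]: Waveguide switch faulted=occurs, B antenna drive stuck=not → at least one input occurs → occurs.
Tracking loop fails [AND]: Power amp down=occurs, Tracking receiver malfunctions=not → not all inputs occur → does not occur.
Transmit chain fails [OR]: Backup encoder trips=not, Tracking loop fails=not → no input occurs → does not occur.
Modem stage inoperative [AND]: ACU failed=not, Aft HPA fails=not, Primary upconverter lost=not, Secondary modem is inoperative=occurs → not all inputs occur → does not occur.
Antenna path inoperative [OR]: Transmit chain fails=not, Modem stage inoperative=not, Emergency feed is out=not → no input occurs → does not occur.
Satellite uplink lost [OR]: Antenna path inoperative=not, #2 LO source failed=not, Left encoder 2 is down=not, Right waveguide switch 2 fails=not → no input occurs → does not occur.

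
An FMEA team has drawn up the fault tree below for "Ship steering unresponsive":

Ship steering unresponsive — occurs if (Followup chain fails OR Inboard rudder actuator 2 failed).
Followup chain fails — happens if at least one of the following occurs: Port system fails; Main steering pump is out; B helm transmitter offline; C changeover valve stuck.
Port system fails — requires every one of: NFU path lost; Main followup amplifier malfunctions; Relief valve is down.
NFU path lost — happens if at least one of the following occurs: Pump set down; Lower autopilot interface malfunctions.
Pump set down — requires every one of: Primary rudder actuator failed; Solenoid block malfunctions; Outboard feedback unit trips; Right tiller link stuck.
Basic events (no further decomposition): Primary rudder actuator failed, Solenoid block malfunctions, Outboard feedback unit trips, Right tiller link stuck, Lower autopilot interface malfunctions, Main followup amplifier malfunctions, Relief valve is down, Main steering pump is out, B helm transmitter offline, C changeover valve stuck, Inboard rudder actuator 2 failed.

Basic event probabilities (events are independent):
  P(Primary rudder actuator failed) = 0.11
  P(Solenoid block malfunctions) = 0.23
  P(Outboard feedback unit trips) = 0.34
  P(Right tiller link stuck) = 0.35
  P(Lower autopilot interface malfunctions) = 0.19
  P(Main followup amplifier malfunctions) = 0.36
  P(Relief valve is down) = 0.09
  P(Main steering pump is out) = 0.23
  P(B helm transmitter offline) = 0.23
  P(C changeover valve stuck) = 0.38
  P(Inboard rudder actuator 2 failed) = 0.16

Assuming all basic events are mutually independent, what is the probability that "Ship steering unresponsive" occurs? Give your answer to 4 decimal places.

0.6931

P(Pump set down) [AND] = 0.11 × 0.23 × 0.34 × 0.35 = 0.003011
P(NFU path lost) [OR] = 1 − (1−0.003011) × (1−0.19) = 0.192439
P(Port system fails) [AND] = 0.192439 × 0.36 × 0.09 = 0.006235
P(Followup chain fails) [OR] = 1 − (1−0.006235) × (1−0.23) × (1−0.23) × (1−0.38) = 0.634694
P(Ship steering unresponsive) [OR] = 1 − (1−0.634694) × (1−0.16) = 0.693143
Rounded to 4 decimal places: P(Ship steering unresponsive) ≈ 0.6931.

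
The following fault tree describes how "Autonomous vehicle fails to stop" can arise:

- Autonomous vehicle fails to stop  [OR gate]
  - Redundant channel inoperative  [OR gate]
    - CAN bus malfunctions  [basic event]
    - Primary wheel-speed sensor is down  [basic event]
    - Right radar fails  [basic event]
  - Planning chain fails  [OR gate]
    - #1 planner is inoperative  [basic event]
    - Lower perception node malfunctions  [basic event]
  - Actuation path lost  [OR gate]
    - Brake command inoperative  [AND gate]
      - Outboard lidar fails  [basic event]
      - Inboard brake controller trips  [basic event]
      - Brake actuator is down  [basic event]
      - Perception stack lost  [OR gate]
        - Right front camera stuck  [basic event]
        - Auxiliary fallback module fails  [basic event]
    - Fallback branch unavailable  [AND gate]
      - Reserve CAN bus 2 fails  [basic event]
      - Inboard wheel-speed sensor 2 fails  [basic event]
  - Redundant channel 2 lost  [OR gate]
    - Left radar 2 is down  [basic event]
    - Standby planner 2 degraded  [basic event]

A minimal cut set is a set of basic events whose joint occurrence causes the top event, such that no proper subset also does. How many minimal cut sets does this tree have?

10

Redundant channel inoperative [OR]: union of children's cut sets → 3 cut set(s).
Planning chain fails [OR]: union of children's cut sets → 2 cut set(s).
Perception stack lost [OR]: union of children's cut sets → 2 cut set(s).
Brake command inoperative [AND]: one cut set from each child combined → 1 × 1 × 1 × 2 = 2 cut set(s).
Fallback branch unavailable [AND]: one cut set from each child combined → 1 × 1 = 1 cut set(s).
Actuation path lost [OR]: union of children's cut sets → 3 cut set(s).
Redundant channel 2 lost [OR]: union of children's cut sets → 2 cut set(s).
Autonomous vehicle fails to stop [OR]: union of children's cut sets → 10 cut set(s).
Minimal cut sets: {CAN bus malfunctions}; {Primary wheel-speed sensor is down}; {Right radar fails}; {#1 planner is inoperative}; {Lower perception node malfunctions}; {Brake actuator is down, Inboard brake controller trips, Outboard lidar fails, Right front camera stuck}; {Auxiliary fallback module fails, Brake actuator is down, Inboard brake controller trips, Outboard lidar fails}; {Inboard wheel-speed sensor 2 fails, Reserve CAN bus 2 fails}; {Left radar 2 is down}; {Standby planner 2 degraded}.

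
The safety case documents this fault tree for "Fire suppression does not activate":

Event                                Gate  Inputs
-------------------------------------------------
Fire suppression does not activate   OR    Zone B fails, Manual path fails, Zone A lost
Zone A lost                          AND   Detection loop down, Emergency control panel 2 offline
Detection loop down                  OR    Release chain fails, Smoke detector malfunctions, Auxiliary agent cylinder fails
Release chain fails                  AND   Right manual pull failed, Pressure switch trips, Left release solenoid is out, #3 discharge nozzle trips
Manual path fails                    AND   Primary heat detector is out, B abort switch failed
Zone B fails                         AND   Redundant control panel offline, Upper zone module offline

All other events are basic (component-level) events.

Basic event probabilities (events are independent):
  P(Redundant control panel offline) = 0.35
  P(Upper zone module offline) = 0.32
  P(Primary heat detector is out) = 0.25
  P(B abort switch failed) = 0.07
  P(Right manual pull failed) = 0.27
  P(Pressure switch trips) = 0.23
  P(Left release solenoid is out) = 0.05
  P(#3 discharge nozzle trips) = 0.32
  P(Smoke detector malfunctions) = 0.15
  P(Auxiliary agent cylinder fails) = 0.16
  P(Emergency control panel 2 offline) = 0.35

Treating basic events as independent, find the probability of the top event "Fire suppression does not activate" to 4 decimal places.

0.2151

P(Zone B fails) [AND] = 0.35 × 0.32 = 0.112000
P(Manual path fails) [AND] = 0.25 × 0.07 = 0.017500
P(Release chain fails) [AND] = 0.27 × 0.23 × 0.05 × 0.32 = 0.000994
P(Detection loop down) [OR] = 1 − (1−0.000994) × (1−0.15) × (1−0.16) = 0.286710
P(Zone A lost) [AND] = 0.286710 × 0.35 = 0.100349
P(Fire suppression does not activate) [OR] = 1 − (1−0.112000) × (1−0.017500) × (1−0.100349) = 0.215090
Rounded to 4 decimal places: P(Fire suppression does not activate) ≈ 0.2151.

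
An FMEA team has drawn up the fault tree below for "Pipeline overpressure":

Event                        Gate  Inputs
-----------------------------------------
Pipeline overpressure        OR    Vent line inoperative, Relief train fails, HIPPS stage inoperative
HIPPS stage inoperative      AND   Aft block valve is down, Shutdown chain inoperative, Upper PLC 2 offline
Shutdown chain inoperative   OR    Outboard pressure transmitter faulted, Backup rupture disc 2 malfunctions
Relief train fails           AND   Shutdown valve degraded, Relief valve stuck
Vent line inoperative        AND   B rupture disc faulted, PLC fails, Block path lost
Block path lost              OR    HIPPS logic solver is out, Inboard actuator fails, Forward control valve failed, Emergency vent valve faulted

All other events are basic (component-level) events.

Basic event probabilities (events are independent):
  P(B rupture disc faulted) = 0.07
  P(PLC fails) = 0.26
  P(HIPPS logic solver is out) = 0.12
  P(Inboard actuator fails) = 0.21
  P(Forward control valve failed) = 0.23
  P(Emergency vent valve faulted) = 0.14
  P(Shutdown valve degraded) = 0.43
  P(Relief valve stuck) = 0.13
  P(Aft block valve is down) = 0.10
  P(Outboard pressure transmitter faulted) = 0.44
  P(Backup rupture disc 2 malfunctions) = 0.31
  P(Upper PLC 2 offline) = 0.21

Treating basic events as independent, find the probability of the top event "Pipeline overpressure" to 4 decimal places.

0.0772

P(Block path lost) [OR] = 1 − (1−0.12) × (1−0.21) × (1−0.23) × (1−0.14) = 0.539639
P(Vent line inoperative) [AND] = 0.07 × 0.26 × 0.539639 = 0.009821
P(Relief train fails) [AND] = 0.43 × 0.13 = 0.055900
P(Shutdown chain inoperative) [OR] = 1 − (1−0.44) × (1−0.31) = 0.613600
P(HIPPS stage inoperative) [AND] = 0.10 × 0.613600 × 0.21 = 0.012886
P(Pipeline overpressure) [OR] = 1 − (1−0.009821) × (1−0.055900) × (1−0.012886) = 0.077218
Rounded to 4 decimal places: P(Pipeline overpressure) ≈ 0.0772.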